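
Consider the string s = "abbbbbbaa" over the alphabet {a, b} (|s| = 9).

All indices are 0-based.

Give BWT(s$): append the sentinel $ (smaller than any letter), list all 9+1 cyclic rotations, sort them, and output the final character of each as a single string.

aab$bbbbba

rank  rotation    last
    0  $abbbbbbaa  a
    1  a$abbbbbba  a
    2  aa$abbbbbb  b
    3  abbbbbbaa$  $
    4  baa$abbbbb  b
    5  bbaa$abbbb  b
    6  bbbaa$abbb  b
    7  bbbbaa$abb  b
    8  bbbbbaa$ab  b
    9  bbbbbbaa$a  a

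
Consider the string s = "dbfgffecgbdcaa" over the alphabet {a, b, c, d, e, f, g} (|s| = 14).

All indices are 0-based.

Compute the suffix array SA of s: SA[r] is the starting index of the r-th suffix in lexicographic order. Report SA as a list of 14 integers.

[13, 12, 9, 1, 11, 7, 0, 10, 6, 5, 4, 2, 8, 3]

sorted suffixes:
  #0 SA[0]=13  'a'
  #1 SA[1]=12  'aa'
  #2 SA[2]=9  'bdcaa'
  #3 SA[3]=1  'bfgffecgbdcaa'
  #4 SA[4]=11  'caa'
  #5 SA[5]=7  'cgbdcaa'
  #6 SA[6]=0  'dbfgffecgbdcaa'
  #7 SA[7]=10  'dcaa'
  #8 SA[8]=6  'ecgbdcaa'
  #9 SA[9]=5  'fecgbdcaa'
  #10 SA[10]=4  'ffecgbdcaa'
  #11 SA[11]=2  'fgffecgbdcaa'
  #12 SA[12]=8  'gbdcaa'
  #13 SA[13]=3  'gffecgbdcaa'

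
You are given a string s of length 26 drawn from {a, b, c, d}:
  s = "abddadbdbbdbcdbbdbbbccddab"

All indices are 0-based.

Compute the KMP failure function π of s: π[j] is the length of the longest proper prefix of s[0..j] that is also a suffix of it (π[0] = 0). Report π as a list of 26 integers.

[0, 0, 0, 0, 1, 0, 0, 0, 0, 0, 0, 0, 0, 0, 0, 0, 0, 0, 0, 0, 0, 0, 0, 0, 1, 2]

π[0] = 0
j=1 s[j]='b': π[1]=0 (border '')
j=2 s[j]='d': π[2]=0 (border '')
j=3 s[j]='d': π[3]=0 (border '')
j=4 s[j]='a': π[4]=1 (border 'a')
j=5 s[j]='d': k: 1→0; π[5]=0 (border '')
j=6 s[j]='b': π[6]=0 (border '')
j=7 s[j]='d': π[7]=0 (border '')
j=8 s[j]='b': π[8]=0 (border '')
j=9 s[j]='b': π[9]=0 (border '')
j=10 s[j]='d': π[10]=0 (border '')
j=11 s[j]='b': π[11]=0 (border '')
j=12 s[j]='c': π[12]=0 (border '')
j=13 s[j]='d': π[13]=0 (border '')
j=14 s[j]='b': π[14]=0 (border '')
j=15 s[j]='b': π[15]=0 (border '')
j=16 s[j]='d': π[16]=0 (border '')
j=17 s[j]='b': π[17]=0 (border '')
j=18 s[j]='b': π[18]=0 (border '')
j=19 s[j]='b': π[19]=0 (border '')
j=20 s[j]='c': π[20]=0 (border '')
j=21 s[j]='c': π[21]=0 (border '')
j=22 s[j]='d': π[22]=0 (border '')
j=23 s[j]='d': π[23]=0 (border '')
j=24 s[j]='a': π[24]=1 (border 'a')
j=25 s[j]='b': π[25]=2 (border 'ab')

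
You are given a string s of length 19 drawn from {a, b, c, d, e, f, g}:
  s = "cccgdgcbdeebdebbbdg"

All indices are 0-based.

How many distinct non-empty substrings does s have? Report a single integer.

168

rank | idx | suffix
   0 |  14 | bbbdg
   1 |  15 | bbdg
   2 |  11 | bdebbbdg
   3 |   7 | bdeebdebbbdg
   4 |  16 | bdg
   5 |   6 | cbdeebdebbbdg
   6 |   0 | cccgdgcbdeebdebbbdg
   7 |   1 | ccgdgcbdeebdebbbdg
   8 |   2 | cgdgcbdeebdebbbdg
   9 |  12 | debbbdg
  10 |   8 | deebdebbbdg
  11 |  17 | dg
  12 |   4 | dgcbdeebdebbbdg
  13 |  13 | ebbbdg
  14 |  10 | ebdebbbdg
  15 |   9 | eebdebbbdg
  16 |  18 | g
  17 |   5 | gcbdeebdebbbdg
  18 |   3 | gdgcbdeebdebbbdg

SA = [14, 15, 11, 7, 16, 6, 0, 1, 2, 12, 8, 17, 4, 13, 10, 9, 18, 5, 3]
[i] adj suffixes → lcp
  [1] 14/15 → 2 ('bb')
  [2] 15/11 → 1 ('b')
  [3] 11/7 → 3 ('bde')
  [4] 7/16 → 2 ('bd')
  [5] 16/6 → 0 ('')
  [6] 6/0 → 1 ('c')
  [7] 0/1 → 2 ('cc')
  [8] 1/2 → 1 ('c')
  [9] 2/12 → 0 ('')
  [10] 12/8 → 2 ('de')
  [11] 8/17 → 1 ('d')
  [12] 17/4 → 2 ('dg')
  [13] 4/13 → 0 ('')
  [14] 13/10 → 2 ('eb')
  [15] 10/9 → 1 ('e')
  [16] 9/18 → 0 ('')
  [17] 18/5 → 1 ('g')
  [18] 5/3 → 1 ('g')

n(n+1)/2 = 19·20/2 = 190
Σ LCP = 0 + 2 + 1 + 3 + 2 + 0 + 1 + 2 + 1 + 0 + 2 + 1 + 2 + 0 + 2 + 1 + 0 + 1 + 1 = 22
distinct = 190 − 22 = 168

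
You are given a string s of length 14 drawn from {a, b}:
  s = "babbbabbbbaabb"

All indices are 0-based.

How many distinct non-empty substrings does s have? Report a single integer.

74

rank | idx | suffix
   0 |  10 | aabb
   1 |  11 | abb
   2 |   1 | abbbabbbbaabb
   3 |   5 | abbbbaabb
   4 |  13 | b
   5 |   9 | baabb
   6 |   0 | babbbabbbbaabb
   7 |   4 | babbbbaabb
   8 |  12 | bb
   9 |   8 | bbaabb
  10 |   3 | bbabbbbaabb
  11 |   7 | bbbaabb
  12 |   2 | bbbabbbbaabb
  13 |   6 | bbbbaabb

SA = [10, 11, 1, 5, 13, 9, 0, 4, 12, 8, 3, 7, 2, 6]
rank  pair      lcp
   1  s[10:],s[11:]  1  'a'
   2  s[11:],s[1:]  3  'abb'
   3  s[1:],s[5:]  4  'abbb'
   4  s[5:],s[13:]  0  ''
   5  s[13:],s[9:]  1  'b'
   6  s[9:],s[0:]  2  'ba'
   7  s[0:],s[4:]  5  'babbb'
   8  s[4:],s[12:]  1  'b'
   9  s[12:],s[8:]  2  'bb'
  10  s[8:],s[3:]  3  'bba'
  11  s[3:],s[7:]  2  'bb'
  12  s[7:],s[2:]  4  'bbba'
  13  s[2:],s[6:]  3  'bbb'

n(n+1)/2 = 14·15/2 = 105
Σ LCP = 0 + 1 + 3 + 4 + 0 + 1 + 2 + 5 + 1 + 2 + 3 + 2 + 4 + 3 = 31
distinct = 105 − 31 = 74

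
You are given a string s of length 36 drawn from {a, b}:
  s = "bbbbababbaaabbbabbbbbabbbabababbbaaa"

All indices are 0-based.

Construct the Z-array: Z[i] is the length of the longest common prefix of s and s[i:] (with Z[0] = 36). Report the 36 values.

[36, 3, 2, 1, 0, 1, 0, 2, 1, 0, 0, 0, 3, 2, 1, 0, 4, 6, 3, 2, 1, 0, 3, 2, 1, 0, 1, 0, 1, 0, 3, 2, 1, 0, 0, 0]

Z[0]=36
i=1: i≥r, start 0; Z[1]=3 extend→box=[1,4)
i=2: min(r-i=2, Z[1]=3)=2; Z[2]=2
i=3: min(r-i=1, Z[2]=2)=1; Z[3]=1
i=4: i≥r, start 0; Z[4]=0
i=5: i≥r, start 0; Z[5]=1 extend→box=[5,6)
i=6: i≥r, start 0; Z[6]=0
i=7: i≥r, start 0; Z[7]=2 extend→box=[7,9)
i=8: min(r-i=1, Z[1]=3)=1; Z[8]=1
i=9: i≥r, start 0; Z[9]=0
i=10: i≥r, start 0; Z[10]=0
i=11: i≥r, start 0; Z[11]=0
i=12: i≥r, start 0; Z[12]=3 extend→box=[12,15)
i=13: min(r-i=2, Z[1]=3)=2; Z[13]=2
i=14: min(r-i=1, Z[2]=2)=1; Z[14]=1
i=15: i≥r, start 0; Z[15]=0
i=16: i≥r, start 0; Z[16]=4 extend→box=[16,20)
i=17: min(r-i=3, Z[1]=3)=3; Z[17]=6 extend→box=[17,23)
i=18: min(r-i=5, Z[1]=3)=3; Z[18]=3
i=19: min(r-i=4, Z[2]=2)=2; Z[19]=2
i=20: min(r-i=3, Z[3]=1)=1; Z[20]=1
i=21: min(r-i=2, Z[4]=0)=0; Z[21]=0
i=22: min(r-i=1, Z[5]=1)=1; Z[22]=3 extend→box=[22,25)
i=23: min(r-i=2, Z[1]=3)=2; Z[23]=2
i=24: min(r-i=1, Z[2]=2)=1; Z[24]=1
i=25: i≥r, start 0; Z[25]=0
i=26: i≥r, start 0; Z[26]=1 extend→box=[26,27)
i=27: i≥r, start 0; Z[27]=0
i=28: i≥r, start 0; Z[28]=1 extend→box=[28,29)
i=29: i≥r, start 0; Z[29]=0
i=30: i≥r, start 0; Z[30]=3 extend→box=[30,33)
i=31: min(r-i=2, Z[1]=3)=2; Z[31]=2
i=32: min(r-i=1, Z[2]=2)=1; Z[32]=1
i=33: i≥r, start 0; Z[33]=0
i=34: i≥r, start 0; Z[34]=0
i=35: i≥r, start 0; Z[35]=0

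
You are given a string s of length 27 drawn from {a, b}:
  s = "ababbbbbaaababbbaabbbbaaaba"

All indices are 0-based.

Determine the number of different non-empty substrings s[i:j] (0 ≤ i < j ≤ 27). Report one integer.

rank→(start, suffix):
  0 → (26, 'a')
  1 → (22, 'aaaba')
  2 → (8, 'aaababbbaabbbbaaaba')
  3 → (23, 'aaba')
  4 → (9, 'aababbbaabbbbaaaba')
  5 → (16, 'aabbbbaaaba')
  6 → (24, 'aba')
  7 → (10, 'ababbbaabbbbaaaba')
  8 → (0, 'ababbbbbaaababbbaabbbbaaaba')
  9 → (12, 'abbbaabbbbaaaba')
  10 → (17, 'abbbbaaaba')
  11 → (2, 'abbbbbaaababbbaabbbbaaaba')
  12 → (25, 'ba')
  13 → (21, 'baaaba')
  14 → (7, 'baaababbbaabbbbaaaba')
  15 → (15, 'baabbbbaaaba')
  16 → (11, 'babbbaabbbbaaaba')
  17 → (1, 'babbbbbaaababbbaabbbbaaaba')
  18 → (20, 'bbaaaba')
  19 → (6, 'bbaaababbbaabbbbaaaba')
  20 → (14, 'bbaabbbbaaaba')
  21 → (19, 'bbbaaaba')
  22 → (5, 'bbbaaababbbaabbbbaaaba')
  23 → (13, 'bbbaabbbbaaaba')
  24 → (18, 'bbbbaaaba')
  25 → (4, 'bbbbaaababbbaabbbbaaaba')
  26 → (3, 'bbbbbaaababbbaabbbbaaaba')

SA = [26, 22, 8, 23, 9, 16, 24, 10, 0, 12, 17, 2, 25, 21, 7, 15, 11, 1, 20, 6, 14, 19, 5, 13, 18, 4, 3]
[i] adj suffixes → lcp
  [1] 26/22 → 1 ('a')
  [2] 22/8 → 5 ('aaaba')
  [3] 8/23 → 2 ('aa')
  [4] 23/9 → 4 ('aaba')
  [5] 9/16 → 3 ('aab')
  [6] 16/24 → 1 ('a')
  [7] 24/10 → 3 ('aba')
  [8] 10/0 → 6 ('ababbb')
  [9] 0/12 → 2 ('ab')
  [10] 12/17 → 4 ('abbb')
  [11] 17/2 → 5 ('abbbb')
  [12] 2/25 → 0 ('')
  [13] 25/21 → 2 ('ba')
  [14] 21/7 → 6 ('baaaba')
  [15] 7/15 → 3 ('baa')
  [16] 15/11 → 2 ('ba')
  [17] 11/1 → 5 ('babbb')
  [18] 1/20 → 1 ('b')
  [19] 20/6 → 7 ('bbaaaba')
  [20] 6/14 → 4 ('bbaa')
  [21] 14/19 → 2 ('bb')
  [22] 19/5 → 8 ('bbbaaaba')
  [23] 5/13 → 5 ('bbbaa')
  [24] 13/18 → 3 ('bbb')
  [25] 18/4 → 9 ('bbbbaaaba')
  [26] 4/3 → 4 ('bbbb')

n(n+1)/2 = 27·28/2 = 378
Σ LCP = 0 + 1 + 5 + 2 + 4 + 3 + 1 + 3 + 6 + 2 + 4 + 5 + 0 + 2 + 6 + 3 + 2 + 5 + 1 + 7 + 4 + 2 + 8 + 5 + 3 + 9 + 4 = 97
distinct = 378 − 97 = 281

281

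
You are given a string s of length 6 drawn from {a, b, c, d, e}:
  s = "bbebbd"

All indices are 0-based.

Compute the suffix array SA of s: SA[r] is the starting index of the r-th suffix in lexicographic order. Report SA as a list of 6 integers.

[3, 0, 4, 1, 5, 2]

sorted suffixes:
  #0 SA[0]=3  'bbd'
  #1 SA[1]=0  'bbebbd'
  #2 SA[2]=4  'bd'
  #3 SA[3]=1  'bebbd'
  #4 SA[4]=5  'd'
  #5 SA[5]=2  'ebbd'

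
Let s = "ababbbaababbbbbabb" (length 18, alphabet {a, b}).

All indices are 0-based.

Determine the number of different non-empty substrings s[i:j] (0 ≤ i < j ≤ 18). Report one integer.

rank | idx | suffix
   0 |   6 | aababbbbbabb
   1 |   0 | ababbbaababbbbbabb
   2 |   7 | ababbbbbabb
   3 |  15 | abb
   4 |   2 | abbbaababbbbbabb
   5 |   9 | abbbbbabb
   6 |  17 | b
   7 |   5 | baababbbbbabb
   8 |  14 | babb
   9 |   1 | babbbaababbbbbabb
  10 |   8 | babbbbbabb
  11 |  16 | bb
  12 |   4 | bbaababbbbbabb
  13 |  13 | bbabb
  14 |   3 | bbbaababbbbbabb
  15 |  12 | bbbabb
  16 |  11 | bbbbabb
  17 |  10 | bbbbbabb

SA = [6, 0, 7, 15, 2, 9, 17, 5, 14, 1, 8, 16, 4, 13, 3, 12, 11, 10]
i: (SA[i-1],SA[i]) lcp shared
  1: (6,0) 1 'a'
  2: (0,7) 6 'ababbb'
  3: (7,15) 2 'ab'
  4: (15,2) 3 'abb'
  5: (2,9) 4 'abbb'
  6: (9,17) 0 ''
  7: (17,5) 1 'b'
  8: (5,14) 2 'ba'
  9: (14,1) 4 'babb'
  10: (1,8) 5 'babbb'
  11: (8,16) 1 'b'
  12: (16,4) 2 'bb'
  13: (4,13) 3 'bba'
  14: (13,3) 2 'bb'
  15: (3,12) 4 'bbba'
  16: (12,11) 3 'bbb'
  17: (11,10) 4 'bbbb'

n(n+1)/2 = 18·19/2 = 171
Σ LCP = 0 + 1 + 6 + 2 + 3 + 4 + 0 + 1 + 2 + 4 + 5 + 1 + 2 + 3 + 2 + 4 + 3 + 4 = 47
distinct = 171 − 47 = 124

124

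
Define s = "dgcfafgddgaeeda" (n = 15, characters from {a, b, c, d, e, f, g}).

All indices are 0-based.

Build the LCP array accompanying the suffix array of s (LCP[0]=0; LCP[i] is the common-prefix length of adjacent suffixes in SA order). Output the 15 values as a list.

[0, 1, 1, 0, 0, 1, 1, 2, 0, 1, 0, 1, 0, 1, 1]

rank | idx | suffix
   0 |  14 | a
   1 |  10 | aeeda
   2 |   4 | afgddgaeeda
   3 |   2 | cfafgddgaeeda
   4 |  13 | da
   5 |   7 | ddgaeeda
   6 |   8 | dgaeeda
   7 |   0 | dgcfafgddgaeeda
   8 |  12 | eda
   9 |  11 | eeda
  10 |   3 | fafgddgaeeda
  11 |   5 | fgddgaeeda
  12 |   9 | gaeeda
  13 |   1 | gcfafgddgaeeda
  14 |   6 | gddgaeeda

SA = [14, 10, 4, 2, 13, 7, 8, 0, 12, 11, 3, 5, 9, 1, 6]
[i] adj suffixes → lcp
  [1] 14/10 → 1 ('a')
  [2] 10/4 → 1 ('a')
  [3] 4/2 → 0 ('')
  [4] 2/13 → 0 ('')
  [5] 13/7 → 1 ('d')
  [6] 7/8 → 1 ('d')
  [7] 8/0 → 2 ('dg')
  [8] 0/12 → 0 ('')
  [9] 12/11 → 1 ('e')
  [10] 11/3 → 0 ('')
  [11] 3/5 → 1 ('f')
  [12] 5/9 → 0 ('')
  [13] 9/1 → 1 ('g')
  [14] 1/6 → 1 ('g')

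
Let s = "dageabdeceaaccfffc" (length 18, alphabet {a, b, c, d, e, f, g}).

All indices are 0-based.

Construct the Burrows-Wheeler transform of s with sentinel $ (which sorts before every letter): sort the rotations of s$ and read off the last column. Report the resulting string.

ceeadafaec$bcgdffca

rank  rotation             last
    0  $dageabdeceaaccfffc  c
    1  aaccfffc$dageabdece  e
    2  abdeceaaccfffc$dage  e
    3  accfffc$dageabdecea  a
    4  ageabdeceaaccfffc$d  d
    5  bdeceaaccfffc$dagea  a
    6  c$dageabdeceaaccfff  f
    7  ccfffc$dageabdeceaa  a
    8  ceaaccfffc$dageabde  e
    9  cfffc$dageabdeceaac  c
   10  dageabdeceaaccfffc$  $
   11  deceaaccfffc$dageab  b
   12  eaaccfffc$dageabdec  c
   13  eabdeceaaccfffc$dag  g
   14  eceaaccfffc$dageabd  d
   15  fc$dageabdeceaaccff  f
   16  ffc$dageabdeceaaccf  f
   17  fffc$dageabdeceaacc  c
   18  geabdeceaaccfffc$da  a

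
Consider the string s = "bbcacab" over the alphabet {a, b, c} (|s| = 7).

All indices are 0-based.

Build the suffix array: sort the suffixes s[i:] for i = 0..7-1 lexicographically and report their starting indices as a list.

[5, 3, 6, 0, 1, 4, 2]

sorted suffixes:
  #0 SA[0]=5  'ab'
  #1 SA[1]=3  'acab'
  #2 SA[2]=6  'b'
  #3 SA[3]=0  'bbcacab'
  #4 SA[4]=1  'bcacab'
  #5 SA[5]=4  'cab'
  #6 SA[6]=2  'cacab'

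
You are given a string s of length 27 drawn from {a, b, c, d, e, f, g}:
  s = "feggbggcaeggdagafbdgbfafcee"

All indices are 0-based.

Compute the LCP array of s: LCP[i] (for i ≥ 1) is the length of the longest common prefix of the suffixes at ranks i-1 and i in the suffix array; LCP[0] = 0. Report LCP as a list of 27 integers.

[0, 1, 2, 1, 0, 1, 1, 0, 1, 0, 1, 0, 1, 1, 3, 0, 1, 1, 1, 0, 1, 2, 1, 1, 1, 2, 2]

rank | idx | suffix
   0 |   8 | aeggdagafbdgbfafcee
   1 |  15 | afbdgbfafcee
   2 |  22 | afcee
   3 |  13 | agafbdgbfafcee
   4 |  17 | bdgbfafcee
   5 |  20 | bfafcee
   6 |   4 | bggcaeggdagafbdgbfafcee
   7 |   7 | caeggdagafbdgbfafcee
   8 |  24 | cee
   9 |  12 | dagafbdgbfafcee
  10 |  18 | dgbfafcee
  11 |  26 | e
  12 |  25 | ee
  13 |   1 | eggbggcaeggdagafbdgbfafcee
  14 |   9 | eggdagafbdgbfafcee
  15 |  21 | fafcee
  16 |  16 | fbdgbfafcee
  17 |  23 | fcee
  18 |   0 | feggbggcaeggdagafbdgbfafcee
  19 |  14 | gafbdgbfafcee
  20 |  19 | gbfafcee
  21 |   3 | gbggcaeggdagafbdgbfafcee
  22 |   6 | gcaeggdagafbdgbfafcee
  23 |  11 | gdagafbdgbfafcee
  24 |   2 | ggbggcaeggdagafbdgbfafcee
  25 |   5 | ggcaeggdagafbdgbfafcee
  26 |  10 | ggdagafbdgbfafcee

SA = [8, 15, 22, 13, 17, 20, 4, 7, 24, 12, 18, 26, 25, 1, 9, 21, 16, 23, 0, 14, 19, 3, 6, 11, 2, 5, 10]
rank  pair      lcp
   1  s[8:],s[15:]  1  'a'
   2  s[15:],s[22:]  2  'af'
   3  s[22:],s[13:]  1  'a'
   4  s[13:],s[17:]  0  ''
   5  s[17:],s[20:]  1  'b'
   6  s[20:],s[4:]  1  'b'
   7  s[4:],s[7:]  0  ''
   8  s[7:],s[24:]  1  'c'
   9  s[24:],s[12:]  0  ''
  10  s[12:],s[18:]  1  'd'
  11  s[18:],s[26:]  0  ''
  12  s[26:],s[25:]  1  'e'
  13  s[25:],s[1:]  1  'e'
  14  s[1:],s[9:]  3  'egg'
  15  s[9:],s[21:]  0  ''
  16  s[21:],s[16:]  1  'f'
  17  s[16:],s[23:]  1  'f'
  18  s[23:],s[0:]  1  'f'
  19  s[0:],s[14:]  0  ''
  20  s[14:],s[19:]  1  'g'
  21  s[19:],s[3:]  2  'gb'
  22  s[3:],s[6:]  1  'g'
  23  s[6:],s[11:]  1  'g'
  24  s[11:],s[2:]  1  'g'
  25  s[2:],s[5:]  2  'gg'
  26  s[5:],s[10:]  2  'gg'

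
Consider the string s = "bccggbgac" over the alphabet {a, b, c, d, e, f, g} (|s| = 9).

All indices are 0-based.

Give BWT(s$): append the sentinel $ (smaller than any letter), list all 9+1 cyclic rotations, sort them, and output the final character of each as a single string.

cg$gabcbgc

rank  rotation    last
    0  $bccggbgac  c
    1  ac$bccggbg  g
    2  bccggbgac$  $
    3  bgac$bccgg  g
    4  c$bccggbga  a
    5  ccggbgac$b  b
    6  cggbgac$bc  c
    7  gac$bccggb  b
    8  gbgac$bccg  g
    9  ggbgac$bcc  c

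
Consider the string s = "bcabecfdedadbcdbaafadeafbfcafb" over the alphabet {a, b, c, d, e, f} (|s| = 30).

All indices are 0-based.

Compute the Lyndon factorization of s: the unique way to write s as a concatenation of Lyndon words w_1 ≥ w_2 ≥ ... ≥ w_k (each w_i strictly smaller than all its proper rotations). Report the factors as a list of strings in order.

emit factor 1: 'bc' (i=0, period=2)
emit factor 2: 'abecfdedadbcdb' (i=2, period=14)
emit factor 3: 'aafadeafbfcafb' (i=16, period=14)

["bc", "abecfdedadbcdb", "aafadeafbfcafb"]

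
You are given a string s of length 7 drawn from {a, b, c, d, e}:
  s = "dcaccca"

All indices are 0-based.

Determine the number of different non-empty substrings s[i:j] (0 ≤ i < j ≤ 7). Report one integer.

22

rank | idx | suffix
   0 |   6 | a
   1 |   2 | accca
   2 |   5 | ca
   3 |   1 | caccca
   4 |   4 | cca
   5 |   3 | ccca
   6 |   0 | dcaccca

SA = [6, 2, 5, 1, 4, 3, 0]
rank  pair      lcp
   1  s[6:],s[2:]  1  'a'
   2  s[2:],s[5:]  0  ''
   3  s[5:],s[1:]  2  'ca'
   4  s[1:],s[4:]  1  'c'
   5  s[4:],s[3:]  2  'cc'
   6  s[3:],s[0:]  0  ''

n(n+1)/2 = 7·8/2 = 28
Σ LCP = 0 + 1 + 0 + 2 + 1 + 2 + 0 = 6
distinct = 28 − 6 = 22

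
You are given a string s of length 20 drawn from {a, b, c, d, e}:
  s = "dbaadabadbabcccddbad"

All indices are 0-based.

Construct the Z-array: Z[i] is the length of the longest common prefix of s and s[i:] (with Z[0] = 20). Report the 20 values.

[20, 0, 0, 0, 1, 0, 0, 0, 3, 0, 0, 0, 0, 0, 0, 1, 3, 0, 0, 1]

Z[0]=20
i=1: i≥r, start 0; Z[1]=0
i=2: i≥r, start 0; Z[2]=0
i=3: i≥r, start 0; Z[3]=0
i=4: i≥r, start 0; Z[4]=1 extend→box=[4,5)
i=5: i≥r, start 0; Z[5]=0
i=6: i≥r, start 0; Z[6]=0
i=7: i≥r, start 0; Z[7]=0
i=8: i≥r, start 0; Z[8]=3 extend→box=[8,11)
i=9: min(r-i=2, Z[1]=0)=0; Z[9]=0
i=10: min(r-i=1, Z[2]=0)=0; Z[10]=0
i=11: i≥r, start 0; Z[11]=0
i=12: i≥r, start 0; Z[12]=0
i=13: i≥r, start 0; Z[13]=0
i=14: i≥r, start 0; Z[14]=0
i=15: i≥r, start 0; Z[15]=1 extend→box=[15,16)
i=16: i≥r, start 0; Z[16]=3 extend→box=[16,19)
i=17: min(r-i=2, Z[1]=0)=0; Z[17]=0
i=18: min(r-i=1, Z[2]=0)=0; Z[18]=0
i=19: i≥r, start 0; Z[19]=1 extend→box=[19,20)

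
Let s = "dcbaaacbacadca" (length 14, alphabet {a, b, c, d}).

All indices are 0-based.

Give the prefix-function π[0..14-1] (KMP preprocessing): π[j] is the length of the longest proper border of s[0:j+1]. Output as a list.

[0, 0, 0, 0, 0, 0, 0, 0, 0, 0, 0, 1, 2, 0]

π[0] = 0
j=1 s[j]='c': π[1]=0 (border '')
j=2 s[j]='b': π[2]=0 (border '')
j=3 s[j]='a': π[3]=0 (border '')
j=4 s[j]='a': π[4]=0 (border '')
j=5 s[j]='a': π[5]=0 (border '')
j=6 s[j]='c': π[6]=0 (border '')
j=7 s[j]='b': π[7]=0 (border '')
j=8 s[j]='a': π[8]=0 (border '')
j=9 s[j]='c': π[9]=0 (border '')
j=10 s[j]='a': π[10]=0 (border '')
j=11 s[j]='d': π[11]=1 (border 'd')
j=12 s[j]='c': π[12]=2 (border 'dc')
j=13 s[j]='a': k: 2→0; π[13]=0 (border '')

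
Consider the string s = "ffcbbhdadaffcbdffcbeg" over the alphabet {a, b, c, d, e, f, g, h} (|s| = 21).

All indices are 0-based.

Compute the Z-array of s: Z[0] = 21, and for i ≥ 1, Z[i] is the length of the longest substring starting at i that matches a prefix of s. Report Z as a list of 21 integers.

Z[0]=21
i=1: fresh scan; Z[1]=1 extend→box=[1,2)
i=2: fresh scan; Z[2]=0
i=3: fresh scan; Z[3]=0
i=4: fresh scan; Z[4]=0
i=5: fresh scan; Z[5]=0
i=6: fresh scan; Z[6]=0
i=7: fresh scan; Z[7]=0
i=8: fresh scan; Z[8]=0
i=9: fresh scan; Z[9]=0
i=10: fresh scan; Z[10]=4 extend→box=[10,14)
i=11: min(r-i=3, Z[1]=1)=1; Z[11]=1
i=12: min(r-i=2, Z[2]=0)=0; Z[12]=0
i=13: min(r-i=1, Z[3]=0)=0; Z[13]=0
i=14: fresh scan; Z[14]=0
i=15: fresh scan; Z[15]=4 extend→box=[15,19)
i=16: min(r-i=3, Z[1]=1)=1; Z[16]=1
i=17: min(r-i=2, Z[2]=0)=0; Z[17]=0
i=18: min(r-i=1, Z[3]=0)=0; Z[18]=0
i=19: fresh scan; Z[19]=0
i=20: fresh scan; Z[20]=0

[21, 1, 0, 0, 0, 0, 0, 0, 0, 0, 4, 1, 0, 0, 0, 4, 1, 0, 0, 0, 0]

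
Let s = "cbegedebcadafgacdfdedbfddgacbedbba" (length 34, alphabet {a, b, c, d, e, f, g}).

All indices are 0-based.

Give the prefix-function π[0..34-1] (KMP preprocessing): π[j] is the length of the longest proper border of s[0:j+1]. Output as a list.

[0, 0, 0, 0, 0, 0, 0, 0, 1, 0, 0, 0, 0, 0, 0, 1, 0, 0, 0, 0, 0, 0, 0, 0, 0, 0, 0, 1, 2, 3, 0, 0, 0, 0]

π[0] = 0
j=1 s[j]='b': π[1]=0 (border '')
j=2 s[j]='e': π[2]=0 (border '')
j=3 s[j]='g': π[3]=0 (border '')
j=4 s[j]='e': π[4]=0 (border '')
j=5 s[j]='d': π[5]=0 (border '')
j=6 s[j]='e': π[6]=0 (border '')
j=7 s[j]='b': π[7]=0 (border '')
j=8 s[j]='c': π[8]=1 (border 'c')
j=9 s[j]='a': k: 1→0; π[9]=0 (border '')
j=10 s[j]='d': π[10]=0 (border '')
j=11 s[j]='a': π[11]=0 (border '')
j=12 s[j]='f': π[12]=0 (border '')
j=13 s[j]='g': π[13]=0 (border '')
j=14 s[j]='a': π[14]=0 (border '')
j=15 s[j]='c': π[15]=1 (border 'c')
j=16 s[j]='d': k: 1→0; π[16]=0 (border '')
j=17 s[j]='f': π[17]=0 (border '')
j=18 s[j]='d': π[18]=0 (border '')
j=19 s[j]='e': π[19]=0 (border '')
j=20 s[j]='d': π[20]=0 (border '')
j=21 s[j]='b': π[21]=0 (border '')
j=22 s[j]='f': π[22]=0 (border '')
j=23 s[j]='d': π[23]=0 (border '')
j=24 s[j]='d': π[24]=0 (border '')
j=25 s[j]='g': π[25]=0 (border '')
j=26 s[j]='a': π[26]=0 (border '')
j=27 s[j]='c': π[27]=1 (border 'c')
j=28 s[j]='b': π[28]=2 (border 'cb')
j=29 s[j]='e': π[29]=3 (border 'cbe')
j=30 s[j]='d': k: 3→0; π[30]=0 (border '')
j=31 s[j]='b': π[31]=0 (border '')
j=32 s[j]='b': π[32]=0 (border '')
j=33 s[j]='a': π[33]=0 (border '')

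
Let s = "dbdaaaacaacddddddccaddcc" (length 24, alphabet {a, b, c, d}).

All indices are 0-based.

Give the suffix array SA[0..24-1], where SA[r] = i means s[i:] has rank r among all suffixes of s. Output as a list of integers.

rank→(start, suffix):
  0 → (3, 'aaaacaacddddddccaddcc')
  1 → (4, 'aaacaacddddddccaddcc')
  2 → (5, 'aacaacddddddccaddcc')
  3 → (8, 'aacddddddccaddcc')
  4 → (6, 'acaacddddddccaddcc')
  5 → (9, 'acddddddccaddcc')
  6 → (19, 'addcc')
  7 → (1, 'bdaaaacaacddddddccaddcc')
  8 → (23, 'c')
  9 → (7, 'caacddddddccaddcc')
  10 → (18, 'caddcc')
  11 → (22, 'cc')
  12 → (17, 'ccaddcc')
  13 → (10, 'cddddddccaddcc')
  14 → (2, 'daaaacaacddddddccaddcc')
  15 → (0, 'dbdaaaacaacddddddccaddcc')
  16 → (21, 'dcc')
  17 → (16, 'dccaddcc')
  18 → (20, 'ddcc')
  19 → (15, 'ddccaddcc')
  20 → (14, 'dddccaddcc')
  21 → (13, 'ddddccaddcc')
  22 → (12, 'dddddccaddcc')
  23 → (11, 'ddddddccaddcc')

[3, 4, 5, 8, 6, 9, 19, 1, 23, 7, 18, 22, 17, 10, 2, 0, 21, 16, 20, 15, 14, 13, 12, 11]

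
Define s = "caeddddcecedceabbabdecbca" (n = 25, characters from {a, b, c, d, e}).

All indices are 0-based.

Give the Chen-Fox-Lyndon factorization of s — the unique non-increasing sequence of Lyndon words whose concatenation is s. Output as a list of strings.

emit factor 1: 'c' (i=0, period=1)
emit factor 2: 'aeddddcecedce' (i=1, period=13)
emit factor 3: 'abbabdecbc' (i=14, period=10)
emit factor 4: 'a' (i=24, period=1)

["c", "aeddddcecedce", "abbabdecbc", "a"]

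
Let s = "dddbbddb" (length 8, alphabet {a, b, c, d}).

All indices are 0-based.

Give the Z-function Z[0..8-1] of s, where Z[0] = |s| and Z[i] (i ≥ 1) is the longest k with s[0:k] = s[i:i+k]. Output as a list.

Z[0]=8
i=1: i≥r, start 0; Z[1]=2 scan→box=[1,3)
i=2: min(r-i=1, Z[1]=2)=1; Z[2]=1
i=3: i≥r, start 0; Z[3]=0
i=4: i≥r, start 0; Z[4]=0
i=5: i≥r, start 0; Z[5]=2 scan→box=[5,7)
i=6: min(r-i=1, Z[1]=2)=1; Z[6]=1
i=7: i≥r, start 0; Z[7]=0

[8, 2, 1, 0, 0, 2, 1, 0]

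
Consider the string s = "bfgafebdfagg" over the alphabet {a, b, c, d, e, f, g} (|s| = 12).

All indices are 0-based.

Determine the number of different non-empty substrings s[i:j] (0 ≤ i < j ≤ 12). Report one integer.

sorted suffixes:
  #0 SA[0]=3  'afebdfagg'
  #1 SA[1]=9  'agg'
  #2 SA[2]=6  'bdfagg'
  #3 SA[3]=0  'bfgafebdfagg'
  #4 SA[4]=7  'dfagg'
  #5 SA[5]=5  'ebdfagg'
  #6 SA[6]=8  'fagg'
  #7 SA[7]=4  'febdfagg'
  #8 SA[8]=1  'fgafebdfagg'
  #9 SA[9]=11  'g'
  #10 SA[10]=2  'gafebdfagg'
  #11 SA[11]=10  'gg'

SA = [3, 9, 6, 0, 7, 5, 8, 4, 1, 11, 2, 10]
[i] adj suffixes → lcp
  [1] 3/9 → 1 ('a')
  [2] 9/6 → 0 ('')
  [3] 6/0 → 1 ('b')
  [4] 0/7 → 0 ('')
  [5] 7/5 → 0 ('')
  [6] 5/8 → 0 ('')
  [7] 8/4 → 1 ('f')
  [8] 4/1 → 1 ('f')
  [9] 1/11 → 0 ('')
  [10] 11/2 → 1 ('g')
  [11] 2/10 → 1 ('g')

n(n+1)/2 = 12·13/2 = 78
Σ LCP = 0 + 1 + 0 + 1 + 0 + 0 + 0 + 1 + 1 + 0 + 1 + 1 = 6
distinct = 78 − 6 = 72

72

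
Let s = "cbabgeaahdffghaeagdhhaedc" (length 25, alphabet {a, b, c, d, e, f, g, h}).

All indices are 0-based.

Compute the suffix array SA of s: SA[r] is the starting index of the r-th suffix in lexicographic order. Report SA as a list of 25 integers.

[6, 2, 14, 21, 16, 7, 1, 3, 24, 0, 23, 9, 18, 5, 15, 22, 10, 11, 17, 4, 12, 13, 20, 8, 19]

rank→(start, suffix):
  0 → (6, 'aahdffghaeagdhhaedc')
  1 → (2, 'abgeaahdffghaeagdhhaedc')
  2 → (14, 'aeagdhhaedc')
  3 → (21, 'aedc')
  4 → (16, 'agdhhaedc')
  5 → (7, 'ahdffghaeagdhhaedc')
  6 → (1, 'babgeaahdffghaeagdhhaedc')
  7 → (3, 'bgeaahdffghaeagdhhaedc')
  8 → (24, 'c')
  9 → (0, 'cbabgeaahdffghaeagdhhaedc')
  10 → (23, 'dc')
  11 → (9, 'dffghaeagdhhaedc')
  12 → (18, 'dhhaedc')
  13 → (5, 'eaahdffghaeagdhhaedc')
  14 → (15, 'eagdhhaedc')
  15 → (22, 'edc')
  16 → (10, 'ffghaeagdhhaedc')
  17 → (11, 'fghaeagdhhaedc')
  18 → (17, 'gdhhaedc')
  19 → (4, 'geaahdffghaeagdhhaedc')
  20 → (12, 'ghaeagdhhaedc')
  21 → (13, 'haeagdhhaedc')
  22 → (20, 'haedc')
  23 → (8, 'hdffghaeagdhhaedc')
  24 → (19, 'hhaedc')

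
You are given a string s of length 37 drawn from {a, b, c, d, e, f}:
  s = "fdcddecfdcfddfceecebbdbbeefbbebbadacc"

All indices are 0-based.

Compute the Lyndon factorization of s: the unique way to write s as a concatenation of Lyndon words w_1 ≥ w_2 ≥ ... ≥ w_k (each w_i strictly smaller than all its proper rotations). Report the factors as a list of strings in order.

emit factor 1: 'f' (i=0, period=1)
emit factor 2: 'd' (i=1, period=1)
emit factor 3: 'cddecfdcfddfceece' (i=2, period=17)
emit factor 4: 'bbdbbeefbbe' (i=19, period=11)
emit factor 5: 'b' (i=30, period=1)
emit factor 6: 'b' (i=31, period=1)
emit factor 7: 'ad' (i=32, period=2)
emit factor 8: 'acc' (i=34, period=3)

["f", "d", "cddecfdcfddfceece", "bbdbbeefbbe", "b", "b", "ad", "acc"]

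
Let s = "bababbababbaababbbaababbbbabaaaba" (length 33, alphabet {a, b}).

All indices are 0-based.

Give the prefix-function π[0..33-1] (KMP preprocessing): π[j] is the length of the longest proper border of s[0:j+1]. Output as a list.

[0, 0, 1, 2, 3, 1, 2, 3, 4, 5, 6, 7, 0, 1, 2, 3, 1, 1, 2, 0, 1, 2, 3, 1, 1, 1, 2, 3, 4, 0, 0, 1, 2]

π[0] = 0
j=1 s[j]='a': π[1]=0 (border '')
j=2 s[j]='b': π[2]=1 (border 'b')
j=3 s[j]='a': π[3]=2 (border 'ba')
j=4 s[j]='b': π[4]=3 (border 'bab')
j=5 s[j]='b': k: 3→1→0; π[5]=1 (border 'b')
j=6 s[j]='a': π[6]=2 (border 'ba')
j=7 s[j]='b': π[7]=3 (border 'bab')
j=8 s[j]='a': π[8]=4 (border 'baba')
j=9 s[j]='b': π[9]=5 (border 'babab')
j=10 s[j]='b': π[10]=6 (border 'bababb')
j=11 s[j]='a': π[11]=7 (border 'bababba')
j=12 s[j]='a': k: 7→2→0; π[12]=0 (border '')
j=13 s[j]='b': π[13]=1 (border 'b')
j=14 s[j]='a': π[14]=2 (border 'ba')
j=15 s[j]='b': π[15]=3 (border 'bab')
j=16 s[j]='b': k: 3→1→0; π[16]=1 (border 'b')
j=17 s[j]='b': k: 1→0; π[17]=1 (border 'b')
j=18 s[j]='a': π[18]=2 (border 'ba')
j=19 s[j]='a': k: 2→0; π[19]=0 (border '')
j=20 s[j]='b': π[20]=1 (border 'b')
j=21 s[j]='a': π[21]=2 (border 'ba')
j=22 s[j]='b': π[22]=3 (border 'bab')
j=23 s[j]='b': k: 3→1→0; π[23]=1 (border 'b')
j=24 s[j]='b': k: 1→0; π[24]=1 (border 'b')
j=25 s[j]='b': k: 1→0; π[25]=1 (border 'b')
j=26 s[j]='a': π[26]=2 (border 'ba')
j=27 s[j]='b': π[27]=3 (border 'bab')
j=28 s[j]='a': π[28]=4 (border 'baba')
j=29 s[j]='a': k: 4→2→0; π[29]=0 (border '')
j=30 s[j]='a': π[30]=0 (border '')
j=31 s[j]='b': π[31]=1 (border 'b')
j=32 s[j]='a': π[32]=2 (border 'ba')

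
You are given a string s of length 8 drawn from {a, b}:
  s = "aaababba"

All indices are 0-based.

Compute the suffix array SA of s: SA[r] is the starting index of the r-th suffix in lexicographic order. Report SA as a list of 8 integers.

rank | idx | suffix
   0 |   7 | a
   1 |   0 | aaababba
   2 |   1 | aababba
   3 |   2 | ababba
   4 |   4 | abba
   5 |   6 | ba
   6 |   3 | babba
   7 |   5 | bba

[7, 0, 1, 2, 4, 6, 3, 5]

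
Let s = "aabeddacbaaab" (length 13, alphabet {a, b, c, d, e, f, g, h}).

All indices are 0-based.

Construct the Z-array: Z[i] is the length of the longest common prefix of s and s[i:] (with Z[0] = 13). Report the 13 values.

[13, 1, 0, 0, 0, 0, 1, 0, 0, 2, 3, 1, 0]

Z[0]=13
i=1: fresh scan; Z[1]=1 extend→box=[1,2)
i=2: fresh scan; Z[2]=0
i=3: fresh scan; Z[3]=0
i=4: fresh scan; Z[4]=0
i=5: fresh scan; Z[5]=0
i=6: fresh scan; Z[6]=1 extend→box=[6,7)
i=7: fresh scan; Z[7]=0
i=8: fresh scan; Z[8]=0
i=9: fresh scan; Z[9]=2 extend→box=[9,11)
i=10: min(r-i=1, Z[1]=1)=1; Z[10]=3 extend→box=[10,13)
i=11: min(r-i=2, Z[1]=1)=1; Z[11]=1
i=12: min(r-i=1, Z[2]=0)=0; Z[12]=0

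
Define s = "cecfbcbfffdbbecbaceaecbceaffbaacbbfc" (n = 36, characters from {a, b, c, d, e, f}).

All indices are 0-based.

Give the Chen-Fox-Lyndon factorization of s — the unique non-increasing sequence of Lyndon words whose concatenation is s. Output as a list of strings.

emit factor 1: 'cecf' (i=0, period=4)
emit factor 2: 'bcbfffd' (i=4, period=7)
emit factor 3: 'bbec' (i=11, period=4)
emit factor 4: 'b' (i=15, period=1)
emit factor 5: 'aceaecbceaffb' (i=16, period=13)
emit factor 6: 'aacbbfc' (i=29, period=7)

["cecf", "bcbfffd", "bbec", "b", "aceaecbceaffb", "aacbbfc"]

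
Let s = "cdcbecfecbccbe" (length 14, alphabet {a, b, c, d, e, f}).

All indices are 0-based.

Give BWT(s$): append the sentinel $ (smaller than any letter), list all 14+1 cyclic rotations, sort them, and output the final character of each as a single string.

ecccecdb$ecbfbc

rank  rotation         last
    0  $cdcbecfecbccbe  e
    1  bccbe$cdcbecfec  c
    2  be$cdcbecfecbcc  c
    3  becfecbccbe$cdc  c
    4  cbccbe$cdcbecfe  e
    5  cbe$cdcbecfecbc  c
    6  cbecfecbccbe$cd  d
    7  ccbe$cdcbecfecb  b
    8  cdcbecfecbccbe$  $
    9  cfecbccbe$cdcbe  e
   10  dcbecfecbccbe$c  c
   11  e$cdcbecfecbccb  b
   12  ecbccbe$cdcbecf  f
   13  ecfecbccbe$cdcb  b
   14  fecbccbe$cdcbec  c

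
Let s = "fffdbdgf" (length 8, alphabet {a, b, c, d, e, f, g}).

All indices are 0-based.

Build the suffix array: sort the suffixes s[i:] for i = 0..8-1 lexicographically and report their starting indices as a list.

[4, 3, 5, 7, 2, 1, 0, 6]

rank→(start, suffix):
  0 → (4, 'bdgf')
  1 → (3, 'dbdgf')
  2 → (5, 'dgf')
  3 → (7, 'f')
  4 → (2, 'fdbdgf')
  5 → (1, 'ffdbdgf')
  6 → (0, 'fffdbdgf')
  7 → (6, 'gf')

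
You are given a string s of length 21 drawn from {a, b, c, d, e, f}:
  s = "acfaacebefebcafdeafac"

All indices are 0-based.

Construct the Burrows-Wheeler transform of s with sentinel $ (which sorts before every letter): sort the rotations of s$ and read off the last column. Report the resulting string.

cffa$eceeabaafdfcbcaae

rank  rotation                last
    0  $acfaacebefebcafdeafac  c
    1  aacebefebcafdeafac$acf  f
    2  ac$acfaacebefebcafdeaf  f
    3  acebefebcafdeafac$acfa  a
    4  acfaacebefebcafdeafac$  $
    5  afac$acfaacebefebcafde  e
    6  afdeafac$acfaacebefebc  c
    7  bcafdeafac$acfaacebefe  e
    8  befebcafdeafac$acfaace  e
    9  c$acfaacebefebcafdeafa  a
   10  cafdeafac$acfaacebefeb  b
   11  cebefebcafdeafac$acfaa  a
   12  cfaacebefebcafdeafac$a  a
   13  deafac$acfaacebefebcaf  f
   14  eafac$acfaacebefebcafd  d
   15  ebcafdeafac$acfaacebef  f
   16  ebefebcafdeafac$acfaac  c
   17  efebcafdeafac$acfaaceb  b
   18  faacebefebcafdeafac$ac  c
   19  fac$acfaacebefebcafdea  a
   20  fdeafac$acfaacebefebca  a
   21  febcafdeafac$acfaacebe  e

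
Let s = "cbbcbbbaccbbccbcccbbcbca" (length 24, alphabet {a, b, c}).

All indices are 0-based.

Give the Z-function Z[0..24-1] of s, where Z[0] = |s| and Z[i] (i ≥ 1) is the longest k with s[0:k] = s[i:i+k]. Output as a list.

[24, 0, 0, 3, 0, 0, 0, 0, 1, 4, 0, 0, 1, 2, 0, 1, 1, 5, 0, 0, 2, 0, 1, 0]

Z[0]=24
i=1: i≥r, start 0; Z[1]=0
i=2: i≥r, start 0; Z[2]=0
i=3: i≥r, start 0; Z[3]=3 grow→box=[3,6)
i=4: min(r-i=2, Z[1]=0)=0; Z[4]=0
i=5: min(r-i=1, Z[2]=0)=0; Z[5]=0
i=6: i≥r, start 0; Z[6]=0
i=7: i≥r, start 0; Z[7]=0
i=8: i≥r, start 0; Z[8]=1 grow→box=[8,9)
i=9: i≥r, start 0; Z[9]=4 grow→box=[9,13)
i=10: min(r-i=3, Z[1]=0)=0; Z[10]=0
i=11: min(r-i=2, Z[2]=0)=0; Z[11]=0
i=12: min(r-i=1, Z[3]=3)=1; Z[12]=1
i=13: i≥r, start 0; Z[13]=2 grow→box=[13,15)
i=14: min(r-i=1, Z[1]=0)=0; Z[14]=0
i=15: i≥r, start 0; Z[15]=1 grow→box=[15,16)
i=16: i≥r, start 0; Z[16]=1 grow→box=[16,17)
i=17: i≥r, start 0; Z[17]=5 grow→box=[17,22)
i=18: min(r-i=4, Z[1]=0)=0; Z[18]=0
i=19: min(r-i=3, Z[2]=0)=0; Z[19]=0
i=20: min(r-i=2, Z[3]=3)=2; Z[20]=2
i=21: min(r-i=1, Z[4]=0)=0; Z[21]=0
i=22: i≥r, start 0; Z[22]=1 grow→box=[22,23)
i=23: i≥r, start 0; Z[23]=0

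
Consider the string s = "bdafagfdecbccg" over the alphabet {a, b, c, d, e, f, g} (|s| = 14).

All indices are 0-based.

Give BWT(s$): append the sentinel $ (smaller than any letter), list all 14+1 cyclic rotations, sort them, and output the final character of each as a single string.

gdfc$ebcbfdagca

rank  rotation         last
    0  $bdafagfdecbccg  g
    1  afagfdecbccg$bd  d
    2  agfdecbccg$bdaf  f
    3  bccg$bdafagfdec  c
    4  bdafagfdecbccg$  $
    5  cbccg$bdafagfde  e
    6  ccg$bdafagfdecb  b
    7  cg$bdafagfdecbc  c
    8  dafagfdecbccg$b  b
    9  decbccg$bdafagf  f
   10  ecbccg$bdafagfd  d
   11  fagfdecbccg$bda  a
   12  fdecbccg$bdafag  g
   13  g$bdafagfdecbcc  c
   14  gfdecbccg$bdafa  a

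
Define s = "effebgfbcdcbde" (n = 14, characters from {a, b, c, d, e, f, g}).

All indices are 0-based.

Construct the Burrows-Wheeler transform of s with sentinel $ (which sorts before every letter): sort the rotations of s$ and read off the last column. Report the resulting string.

efcedbcbdf$gfeb

rank  rotation         last
    0  $effebgfbcdcbde  e
    1  bcdcbde$effebgf  f
    2  bde$effebgfbcdc  c
    3  bgfbcdcbde$effe  e
    4  cbde$effebgfbcd  d
    5  cdcbde$effebgfb  b
    6  dcbde$effebgfbc  c
    7  de$effebgfbcdcb  b
    8  e$effebgfbcdcbd  d
    9  ebgfbcdcbde$eff  f
   10  effebgfbcdcbde$  $
   11  fbcdcbde$effebg  g
   12  febgfbcdcbde$ef  f
   13  ffebgfbcdcbde$e  e
   14  gfbcdcbde$effeb  b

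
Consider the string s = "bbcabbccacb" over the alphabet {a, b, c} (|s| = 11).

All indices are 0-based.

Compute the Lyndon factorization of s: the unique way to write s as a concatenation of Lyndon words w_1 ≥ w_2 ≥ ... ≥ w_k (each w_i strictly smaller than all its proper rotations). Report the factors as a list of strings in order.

["bbc", "abbccacb"]

emit factor 1: 'bbc' (i=0, period=3)
emit factor 2: 'abbccacb' (i=3, period=8)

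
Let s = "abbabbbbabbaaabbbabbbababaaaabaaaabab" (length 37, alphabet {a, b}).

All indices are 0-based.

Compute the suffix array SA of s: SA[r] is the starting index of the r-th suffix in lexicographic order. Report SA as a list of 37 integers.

[25, 30, 26, 31, 11, 27, 32, 12, 35, 23, 28, 33, 21, 8, 0, 17, 13, 3, 36, 24, 29, 10, 34, 22, 20, 7, 16, 2, 9, 19, 6, 15, 1, 18, 5, 14, 4]

rank→(start, suffix):
  0 → (25, 'aaaabaaaabab')
  1 → (30, 'aaaabab')
  2 → (26, 'aaabaaaabab')
  3 → (31, 'aaabab')
  4 → (11, 'aaabbbabbbababaaaabaaaabab')
  5 → (27, 'aabaaaabab')
  6 → (32, 'aabab')
  7 → (12, 'aabbbabbbababaaaabaaaabab')
  8 → (35, 'ab')
  9 → (23, 'abaaaabaaaabab')
  10 → (28, 'abaaaabab')
  11 → (33, 'abab')
  12 → (21, 'ababaaaabaaaabab')
  13 → (8, 'abbaaabbbabbbababaaaabaaaabab')
  14 → (0, 'abbabbbbabbaaabbbabbbababaaaabaaaabab')
  15 → (17, 'abbbababaaaabaaaabab')
  16 → (13, 'abbbabbbababaaaabaaaabab')
  17 → (3, 'abbbbabbaaabbbabbbababaaaabaaaabab')
  18 → (36, 'b')
  19 → (24, 'baaaabaaaabab')
  20 → (29, 'baaaabab')
  21 → (10, 'baaabbbabbbababaaaabaaaabab')
  22 → (34, 'bab')
  23 → (22, 'babaaaabaaaabab')
  24 → (20, 'bababaaaabaaaabab')
  25 → (7, 'babbaaabbbabbbababaaaabaaaabab')
  26 → (16, 'babbbababaaaabaaaabab')
  27 → (2, 'babbbbabbaaabbbabbbababaaaabaaaabab')
  28 → (9, 'bbaaabbbabbbababaaaabaaaabab')
  29 → (19, 'bbababaaaabaaaabab')
  30 → (6, 'bbabbaaabbbabbbababaaaabaaaabab')
  31 → (15, 'bbabbbababaaaabaaaabab')
  32 → (1, 'bbabbbbabbaaabbbabbbababaaaabaaaabab')
  33 → (18, 'bbbababaaaabaaaabab')
  34 → (5, 'bbbabbaaabbbabbbababaaaabaaaabab')
  35 → (14, 'bbbabbbababaaaabaaaabab')
  36 → (4, 'bbbbabbaaabbbabbbababaaaabaaaabab')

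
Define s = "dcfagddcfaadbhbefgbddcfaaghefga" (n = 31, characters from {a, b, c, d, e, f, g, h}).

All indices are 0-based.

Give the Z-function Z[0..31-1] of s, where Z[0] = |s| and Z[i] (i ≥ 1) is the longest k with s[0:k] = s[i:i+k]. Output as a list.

[31, 0, 0, 0, 0, 1, 4, 0, 0, 0, 0, 1, 0, 0, 0, 0, 0, 0, 0, 1, 4, 0, 0, 0, 0, 0, 0, 0, 0, 0, 0]

Z[0]=31
i=1: outside box; Z[1]=0
i=2: outside box; Z[2]=0
i=3: outside box; Z[3]=0
i=4: outside box; Z[4]=0
i=5: outside box; Z[5]=1 grow→box=[5,6)
i=6: outside box; Z[6]=4 grow→box=[6,10)
i=7: min(r-i=3, Z[1]=0)=0; Z[7]=0
i=8: min(r-i=2, Z[2]=0)=0; Z[8]=0
i=9: min(r-i=1, Z[3]=0)=0; Z[9]=0
i=10: outside box; Z[10]=0
i=11: outside box; Z[11]=1 grow→box=[11,12)
i=12: outside box; Z[12]=0
i=13: outside box; Z[13]=0
i=14: outside box; Z[14]=0
i=15: outside box; Z[15]=0
i=16: outside box; Z[16]=0
i=17: outside box; Z[17]=0
i=18: outside box; Z[18]=0
i=19: outside box; Z[19]=1 grow→box=[19,20)
i=20: outside box; Z[20]=4 grow→box=[20,24)
i=21: min(r-i=3, Z[1]=0)=0; Z[21]=0
i=22: min(r-i=2, Z[2]=0)=0; Z[22]=0
i=23: min(r-i=1, Z[3]=0)=0; Z[23]=0
i=24: outside box; Z[24]=0
i=25: outside box; Z[25]=0
i=26: outside box; Z[26]=0
i=27: outside box; Z[27]=0
i=28: outside box; Z[28]=0
i=29: outside box; Z[29]=0
i=30: outside box; Z[30]=0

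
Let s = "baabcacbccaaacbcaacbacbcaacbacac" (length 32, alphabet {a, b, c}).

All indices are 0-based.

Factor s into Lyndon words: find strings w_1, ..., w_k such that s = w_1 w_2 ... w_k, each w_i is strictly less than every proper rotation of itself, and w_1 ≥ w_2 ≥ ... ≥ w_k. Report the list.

emit factor 1: 'b' (i=0, period=1)
emit factor 2: 'aabcacbcc' (i=1, period=9)
emit factor 3: 'aaacbcaacbacbcaacbacac' (i=10, period=22)

["b", "aabcacbcc", "aaacbcaacbacbcaacbacac"]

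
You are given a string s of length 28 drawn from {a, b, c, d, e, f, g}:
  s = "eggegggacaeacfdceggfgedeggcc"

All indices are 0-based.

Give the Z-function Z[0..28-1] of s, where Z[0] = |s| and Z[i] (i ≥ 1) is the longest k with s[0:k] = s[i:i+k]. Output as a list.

[28, 0, 0, 3, 0, 0, 0, 0, 0, 0, 1, 0, 0, 0, 0, 0, 3, 0, 0, 0, 0, 1, 0, 3, 0, 0, 0, 0]

Z[0]=28
i=1: fresh scan; Z[1]=0
i=2: fresh scan; Z[2]=0
i=3: fresh scan; Z[3]=3 grow→box=[3,6)
i=4: min(r-i=2, Z[1]=0)=0; Z[4]=0
i=5: min(r-i=1, Z[2]=0)=0; Z[5]=0
i=6: fresh scan; Z[6]=0
i=7: fresh scan; Z[7]=0
i=8: fresh scan; Z[8]=0
i=9: fresh scan; Z[9]=0
i=10: fresh scan; Z[10]=1 grow→box=[10,11)
i=11: fresh scan; Z[11]=0
i=12: fresh scan; Z[12]=0
i=13: fresh scan; Z[13]=0
i=14: fresh scan; Z[14]=0
i=15: fresh scan; Z[15]=0
i=16: fresh scan; Z[16]=3 grow→box=[16,19)
i=17: min(r-i=2, Z[1]=0)=0; Z[17]=0
i=18: min(r-i=1, Z[2]=0)=0; Z[18]=0
i=19: fresh scan; Z[19]=0
i=20: fresh scan; Z[20]=0
i=21: fresh scan; Z[21]=1 grow→box=[21,22)
i=22: fresh scan; Z[22]=0
i=23: fresh scan; Z[23]=3 grow→box=[23,26)
i=24: min(r-i=2, Z[1]=0)=0; Z[24]=0
i=25: min(r-i=1, Z[2]=0)=0; Z[25]=0
i=26: fresh scan; Z[26]=0
i=27: fresh scan; Z[27]=0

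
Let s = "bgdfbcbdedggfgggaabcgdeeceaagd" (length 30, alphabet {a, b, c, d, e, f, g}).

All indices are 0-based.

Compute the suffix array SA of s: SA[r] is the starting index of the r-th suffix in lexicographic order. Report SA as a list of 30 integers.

[16, 26, 17, 27, 4, 18, 6, 0, 5, 24, 19, 29, 7, 21, 2, 9, 25, 23, 8, 22, 3, 12, 15, 28, 20, 1, 11, 14, 10, 13]

rank→(start, suffix):
  0 → (16, 'aabcgdeeceaagd')
  1 → (26, 'aagd')
  2 → (17, 'abcgdeeceaagd')
  3 → (27, 'agd')
  4 → (4, 'bcbdedggfgggaabcgdeeceaagd')
  5 → (18, 'bcgdeeceaagd')
  6 → (6, 'bdedggfgggaabcgdeeceaagd')
  7 → (0, 'bgdfbcbdedggfgggaabcgdeeceaagd')
  8 → (5, 'cbdedggfgggaabcgdeeceaagd')
  9 → (24, 'ceaagd')
  10 → (19, 'cgdeeceaagd')
  11 → (29, 'd')
  12 → (7, 'dedggfgggaabcgdeeceaagd')
  13 → (21, 'deeceaagd')
  14 → (2, 'dfbcbdedggfgggaabcgdeeceaagd')
  15 → (9, 'dggfgggaabcgdeeceaagd')
  16 → (25, 'eaagd')
  17 → (23, 'eceaagd')
  18 → (8, 'edggfgggaabcgdeeceaagd')
  19 → (22, 'eeceaagd')
  20 → (3, 'fbcbdedggfgggaabcgdeeceaagd')
  21 → (12, 'fgggaabcgdeeceaagd')
  22 → (15, 'gaabcgdeeceaagd')
  23 → (28, 'gd')
  24 → (20, 'gdeeceaagd')
  25 → (1, 'gdfbcbdedggfgggaabcgdeeceaagd')
  26 → (11, 'gfgggaabcgdeeceaagd')
  27 → (14, 'ggaabcgdeeceaagd')
  28 → (10, 'ggfgggaabcgdeeceaagd')
  29 → (13, 'gggaabcgdeeceaagd')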